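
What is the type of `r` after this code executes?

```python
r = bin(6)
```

bin() returns str representation

str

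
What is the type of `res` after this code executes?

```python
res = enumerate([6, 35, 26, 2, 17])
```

enumerate() returns an enumerate iterator object

enumerate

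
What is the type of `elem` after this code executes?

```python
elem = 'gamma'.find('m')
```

str.find() returns int (index, or -1)

int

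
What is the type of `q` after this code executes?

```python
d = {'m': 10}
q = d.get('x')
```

dict.get() returns None when key 'x' is not found and no default given

NoneType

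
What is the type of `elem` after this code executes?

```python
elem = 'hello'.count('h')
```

str.count() returns int

int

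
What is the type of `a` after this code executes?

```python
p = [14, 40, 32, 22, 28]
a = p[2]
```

Indexing a list of ints returns int (p[2] = 32)

int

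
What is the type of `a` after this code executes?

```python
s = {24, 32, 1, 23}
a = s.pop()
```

Popping from a set of ints returns int

int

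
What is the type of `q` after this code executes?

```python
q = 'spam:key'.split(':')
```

str.split() returns list

list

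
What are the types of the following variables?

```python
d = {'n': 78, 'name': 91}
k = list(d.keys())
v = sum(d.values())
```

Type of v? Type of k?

sum of int values returns int; list(...) returns list

int, list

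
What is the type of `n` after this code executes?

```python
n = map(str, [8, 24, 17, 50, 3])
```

map() returns a map iterator object

map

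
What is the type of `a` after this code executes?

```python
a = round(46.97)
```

round() with no ndigits arg returns int

int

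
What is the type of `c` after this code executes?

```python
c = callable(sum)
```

callable() returns bool

bool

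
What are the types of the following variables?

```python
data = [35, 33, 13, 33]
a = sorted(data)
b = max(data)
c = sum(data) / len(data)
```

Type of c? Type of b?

int / int returns float; max of ints returns int

float, int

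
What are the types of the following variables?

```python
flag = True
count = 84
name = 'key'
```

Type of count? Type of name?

count is int; name is str

int, str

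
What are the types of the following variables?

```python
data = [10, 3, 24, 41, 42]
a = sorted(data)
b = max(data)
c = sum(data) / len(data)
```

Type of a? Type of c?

sorted() returns list; int / int returns float

list, float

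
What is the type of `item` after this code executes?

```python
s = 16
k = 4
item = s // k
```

int // int returns int (16 // 4 = 4)

int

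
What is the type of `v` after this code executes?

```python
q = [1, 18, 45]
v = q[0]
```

Indexing a list of ints returns int (q[0] = 1)

int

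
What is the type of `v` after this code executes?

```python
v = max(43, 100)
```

max() of ints returns int

int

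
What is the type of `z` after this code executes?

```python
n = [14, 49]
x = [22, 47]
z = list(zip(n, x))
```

list(zip(...)) returns a list of tuples

list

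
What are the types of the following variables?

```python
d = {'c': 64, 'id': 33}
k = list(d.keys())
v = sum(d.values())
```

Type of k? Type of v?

list(...) returns list; sum of int values returns int

list, int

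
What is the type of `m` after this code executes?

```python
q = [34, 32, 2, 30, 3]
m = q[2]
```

Indexing a list of ints returns int (q[2] = 2)

int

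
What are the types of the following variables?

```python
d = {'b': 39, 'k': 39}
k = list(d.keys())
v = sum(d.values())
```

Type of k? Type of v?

list(...) returns list; sum of int values returns int

list, int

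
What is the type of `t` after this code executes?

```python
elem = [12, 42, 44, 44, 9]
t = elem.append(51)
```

list.append() returns None (mutates in place)

NoneType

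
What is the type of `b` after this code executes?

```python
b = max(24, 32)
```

max() of ints returns int

int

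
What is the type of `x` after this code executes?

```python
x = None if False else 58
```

Ternary: condition is False, else branch (58) taken → int

int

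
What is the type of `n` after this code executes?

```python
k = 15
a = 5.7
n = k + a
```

int + float returns float (15 + 5.7 = 20.7)

float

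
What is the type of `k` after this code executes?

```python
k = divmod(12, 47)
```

divmod() returns a tuple (quotient, remainder)

tuple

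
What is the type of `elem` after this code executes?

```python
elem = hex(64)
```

hex() returns str representation

str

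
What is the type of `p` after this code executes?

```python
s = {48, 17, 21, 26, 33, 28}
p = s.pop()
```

Popping from a set of ints returns int

int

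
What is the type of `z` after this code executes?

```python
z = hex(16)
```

hex() returns str representation

str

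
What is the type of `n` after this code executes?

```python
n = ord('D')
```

ord() returns int (Unicode code point)

int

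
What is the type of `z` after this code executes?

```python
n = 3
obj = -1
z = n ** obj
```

int ** negative int returns float

float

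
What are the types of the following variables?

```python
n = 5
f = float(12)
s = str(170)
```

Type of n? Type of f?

n is int; f is float

int, float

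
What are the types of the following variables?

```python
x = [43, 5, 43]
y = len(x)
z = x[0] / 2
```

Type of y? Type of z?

len() returns int; int / int returns float

int, float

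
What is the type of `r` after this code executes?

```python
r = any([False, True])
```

any() returns bool

bool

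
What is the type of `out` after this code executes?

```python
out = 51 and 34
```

'and' returns the last value when all truthy (34, which is int)

int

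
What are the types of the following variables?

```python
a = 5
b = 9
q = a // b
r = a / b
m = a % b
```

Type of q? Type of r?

int // int returns int; int / int returns float

int, float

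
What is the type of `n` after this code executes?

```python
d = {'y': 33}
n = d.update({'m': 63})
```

dict.update() returns None

NoneType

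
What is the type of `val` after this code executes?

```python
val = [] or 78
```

'or' returns first truthy value (78, which is int)

int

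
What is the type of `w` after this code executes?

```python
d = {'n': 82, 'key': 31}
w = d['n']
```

Accessing dict[str, int] with key 'n' returns int value 82

int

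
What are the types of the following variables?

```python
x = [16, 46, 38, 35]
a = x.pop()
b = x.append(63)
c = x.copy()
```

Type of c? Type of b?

list.copy() returns list; list.append() returns None

list, NoneType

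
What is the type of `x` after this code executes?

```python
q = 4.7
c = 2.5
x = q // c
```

float // float returns float (floor division preserves float type)

float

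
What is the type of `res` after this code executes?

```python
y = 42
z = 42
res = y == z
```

Equality comparison returns bool

bool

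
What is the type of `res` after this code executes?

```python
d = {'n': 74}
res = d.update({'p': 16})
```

dict.update() returns None

NoneType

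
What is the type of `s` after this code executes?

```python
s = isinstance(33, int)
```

isinstance() returns bool

bool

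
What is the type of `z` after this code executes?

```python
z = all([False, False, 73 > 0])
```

all() returns bool

bool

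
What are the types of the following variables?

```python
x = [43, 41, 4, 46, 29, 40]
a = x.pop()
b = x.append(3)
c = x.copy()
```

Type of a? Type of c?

list.pop() returns the element (int); list.copy() returns list

int, list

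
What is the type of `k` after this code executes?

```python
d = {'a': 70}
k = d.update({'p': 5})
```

dict.update() returns None

NoneType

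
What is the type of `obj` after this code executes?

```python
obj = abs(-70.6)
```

abs() of float returns float

float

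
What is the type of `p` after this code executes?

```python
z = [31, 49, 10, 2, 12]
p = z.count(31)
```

list.count() returns int

int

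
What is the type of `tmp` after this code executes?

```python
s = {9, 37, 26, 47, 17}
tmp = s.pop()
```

Popping from a set of ints returns int

int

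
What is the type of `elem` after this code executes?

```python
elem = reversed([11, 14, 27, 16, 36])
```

reversed() on a list returns a list_reverseiterator

list_reverseiterator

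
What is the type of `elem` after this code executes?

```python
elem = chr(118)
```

chr() returns str (single character)

str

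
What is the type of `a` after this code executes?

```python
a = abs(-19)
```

abs() of int returns int

int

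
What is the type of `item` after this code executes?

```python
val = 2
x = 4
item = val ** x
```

int ** positive int returns int (2 ** 4 = 16)

int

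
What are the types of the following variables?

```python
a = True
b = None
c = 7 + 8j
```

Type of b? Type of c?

b is NoneType; c is complex

NoneType, complex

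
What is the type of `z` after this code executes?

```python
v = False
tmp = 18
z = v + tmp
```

bool + int returns int (False is 0, so 0 + 18 = 18)

int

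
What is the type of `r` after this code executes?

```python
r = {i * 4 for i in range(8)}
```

A set comprehension {expr for x in iterable} produces a set

set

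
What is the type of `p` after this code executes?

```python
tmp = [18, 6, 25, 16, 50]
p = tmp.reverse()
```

list.reverse() returns None

NoneType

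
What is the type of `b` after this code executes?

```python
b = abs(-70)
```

abs() of int returns int

int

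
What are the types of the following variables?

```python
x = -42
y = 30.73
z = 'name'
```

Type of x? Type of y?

x is int; y is float

int, float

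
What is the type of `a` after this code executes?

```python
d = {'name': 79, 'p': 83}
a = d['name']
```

Accessing dict[str, int] with key 'name' returns int value 79

int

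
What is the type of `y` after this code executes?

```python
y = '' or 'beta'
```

'or' returns first truthy value ('beta', which is str)

str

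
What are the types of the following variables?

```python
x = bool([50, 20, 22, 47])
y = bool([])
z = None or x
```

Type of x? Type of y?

bool() returns bool; bool() returns bool

bool, bool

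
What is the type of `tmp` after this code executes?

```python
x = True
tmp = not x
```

'not' always returns bool

bool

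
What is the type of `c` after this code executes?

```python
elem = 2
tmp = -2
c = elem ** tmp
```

int ** negative int returns float

float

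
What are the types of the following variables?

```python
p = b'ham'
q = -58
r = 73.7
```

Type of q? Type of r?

q is int; r is float

int, float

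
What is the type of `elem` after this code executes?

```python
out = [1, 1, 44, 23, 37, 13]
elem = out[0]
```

Indexing a list of ints returns int (out[0] = 1)

int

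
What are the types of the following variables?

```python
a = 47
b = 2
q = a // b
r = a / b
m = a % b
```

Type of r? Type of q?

int / int returns float; int // int returns int

float, int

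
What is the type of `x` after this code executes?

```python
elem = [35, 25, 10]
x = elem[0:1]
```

Slicing a list always returns a list

list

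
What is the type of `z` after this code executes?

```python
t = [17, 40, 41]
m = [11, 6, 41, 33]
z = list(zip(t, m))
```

list(zip(...)) returns a list of tuples

list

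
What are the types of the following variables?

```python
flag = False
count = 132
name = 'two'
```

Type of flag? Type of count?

flag is bool; count is int

bool, int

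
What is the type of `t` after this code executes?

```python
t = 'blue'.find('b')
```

str.find() returns int (index, or -1)

int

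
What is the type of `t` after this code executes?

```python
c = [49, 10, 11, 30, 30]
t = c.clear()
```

list.clear() returns None

NoneType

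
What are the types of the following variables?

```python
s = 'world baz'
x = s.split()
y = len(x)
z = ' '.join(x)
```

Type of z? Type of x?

str.join() returns str; str.split() returns list

str, list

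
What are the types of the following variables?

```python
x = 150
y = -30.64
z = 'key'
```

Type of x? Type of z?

x is int; z is str

int, str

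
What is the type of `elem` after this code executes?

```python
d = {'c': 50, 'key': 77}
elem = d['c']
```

Accessing dict[str, int] with key 'c' returns int value 50

int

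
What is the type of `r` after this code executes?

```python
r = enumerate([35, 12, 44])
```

enumerate() returns an enumerate iterator object

enumerate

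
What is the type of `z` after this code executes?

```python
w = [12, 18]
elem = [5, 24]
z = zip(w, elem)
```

zip() returns a zip iterator object

zip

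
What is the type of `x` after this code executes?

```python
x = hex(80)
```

hex() returns str representation

str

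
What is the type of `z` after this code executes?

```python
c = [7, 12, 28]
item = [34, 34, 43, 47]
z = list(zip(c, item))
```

list(zip(...)) returns a list of tuples

list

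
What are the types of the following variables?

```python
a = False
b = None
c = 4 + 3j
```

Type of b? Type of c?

b is NoneType; c is complex

NoneType, complex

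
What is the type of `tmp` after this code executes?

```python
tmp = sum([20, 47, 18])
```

sum() of ints returns int

int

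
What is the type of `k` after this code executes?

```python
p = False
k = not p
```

'not' always returns bool

bool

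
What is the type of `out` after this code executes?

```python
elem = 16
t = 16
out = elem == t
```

Equality comparison returns bool

bool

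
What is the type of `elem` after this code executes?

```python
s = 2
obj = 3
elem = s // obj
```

int // int returns int (2 // 3 = 0)

int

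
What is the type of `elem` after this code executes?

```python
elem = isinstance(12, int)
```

isinstance() returns bool

bool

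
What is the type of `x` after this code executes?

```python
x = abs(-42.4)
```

abs() of float returns float

float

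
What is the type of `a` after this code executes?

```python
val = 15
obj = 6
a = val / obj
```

int / int always returns float in Python 3 (15 / 6 = 2.5)

float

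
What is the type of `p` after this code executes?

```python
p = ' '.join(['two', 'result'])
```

str.join() returns str

str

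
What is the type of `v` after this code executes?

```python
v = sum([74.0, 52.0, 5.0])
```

sum() of floats returns float

float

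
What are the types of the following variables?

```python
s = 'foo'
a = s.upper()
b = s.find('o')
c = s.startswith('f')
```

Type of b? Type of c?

str.find() returns int; str.startswith() returns bool

int, bool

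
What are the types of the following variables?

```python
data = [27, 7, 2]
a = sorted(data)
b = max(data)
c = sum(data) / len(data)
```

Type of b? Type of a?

max of ints returns int; sorted() returns list

int, list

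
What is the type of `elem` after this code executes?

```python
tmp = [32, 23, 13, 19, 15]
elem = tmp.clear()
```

list.clear() returns None

NoneType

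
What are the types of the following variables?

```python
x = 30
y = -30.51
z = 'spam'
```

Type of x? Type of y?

x is int; y is float

int, float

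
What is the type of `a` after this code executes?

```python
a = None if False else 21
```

Ternary: condition is False, else branch (21) taken → int

int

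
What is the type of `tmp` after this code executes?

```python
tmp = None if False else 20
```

Ternary: condition is False, else branch (20) taken → int

int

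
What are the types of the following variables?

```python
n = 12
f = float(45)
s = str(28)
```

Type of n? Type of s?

n is int; s is str

int, str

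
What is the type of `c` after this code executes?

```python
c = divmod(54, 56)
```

divmod() returns a tuple (quotient, remainder)

tuple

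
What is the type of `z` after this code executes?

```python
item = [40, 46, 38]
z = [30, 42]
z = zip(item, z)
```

zip() returns a zip iterator object

zip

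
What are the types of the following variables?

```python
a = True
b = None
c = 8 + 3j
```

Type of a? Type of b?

a is bool; b is NoneType

bool, NoneType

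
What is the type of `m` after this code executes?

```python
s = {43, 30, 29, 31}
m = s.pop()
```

Popping from a set of ints returns int

int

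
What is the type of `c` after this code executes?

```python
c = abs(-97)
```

abs() of int returns int

int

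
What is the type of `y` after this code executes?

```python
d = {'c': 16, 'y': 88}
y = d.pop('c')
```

dict.pop() returns the value (int)

int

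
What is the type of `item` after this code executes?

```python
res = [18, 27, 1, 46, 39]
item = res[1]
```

Indexing a list of ints returns int (res[1] = 27)

int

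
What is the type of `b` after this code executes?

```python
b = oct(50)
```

oct() returns str representation

str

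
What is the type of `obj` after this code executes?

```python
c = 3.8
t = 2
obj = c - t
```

float - int returns float (3.8 - 2 = 1.8)

float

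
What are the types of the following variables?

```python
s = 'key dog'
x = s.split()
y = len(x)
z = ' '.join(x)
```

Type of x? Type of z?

str.split() returns list; str.join() returns str

list, str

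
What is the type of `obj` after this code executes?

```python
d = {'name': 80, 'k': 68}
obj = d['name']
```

Accessing dict[str, int] with key 'name' returns int value 80

int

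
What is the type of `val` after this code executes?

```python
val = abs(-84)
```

abs() of int returns int

int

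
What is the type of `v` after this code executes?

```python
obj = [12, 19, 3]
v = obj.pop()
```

list.pop() returns the popped element (int here)

int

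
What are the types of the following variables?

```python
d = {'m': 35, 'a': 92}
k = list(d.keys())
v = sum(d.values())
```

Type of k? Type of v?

list(...) returns list; sum of int values returns int

list, int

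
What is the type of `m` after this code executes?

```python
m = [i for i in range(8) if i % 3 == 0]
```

A list comprehension [...] produces a list

list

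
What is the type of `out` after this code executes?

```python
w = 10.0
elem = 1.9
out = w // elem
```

float // float returns float (floor division preserves float type)

float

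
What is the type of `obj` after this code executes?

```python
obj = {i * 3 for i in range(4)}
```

A set comprehension {expr for x in iterable} produces a set

set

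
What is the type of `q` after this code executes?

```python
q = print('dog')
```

print() returns None

NoneType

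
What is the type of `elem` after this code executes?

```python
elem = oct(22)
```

oct() returns str representation

str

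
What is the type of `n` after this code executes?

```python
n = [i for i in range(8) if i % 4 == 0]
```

A list comprehension [...] produces a list

list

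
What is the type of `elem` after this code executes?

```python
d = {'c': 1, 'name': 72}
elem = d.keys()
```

.keys() returns a dict_keys view object

dict_keys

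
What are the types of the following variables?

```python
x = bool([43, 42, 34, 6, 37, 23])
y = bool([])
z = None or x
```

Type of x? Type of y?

bool() returns bool; bool() returns bool

bool, bool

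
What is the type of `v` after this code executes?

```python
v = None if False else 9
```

Ternary: condition is False, else branch (9) taken → int

int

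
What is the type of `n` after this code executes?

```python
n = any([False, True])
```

any() returns bool

bool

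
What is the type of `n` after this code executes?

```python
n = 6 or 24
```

'or' returns the first truthy value (6, which is int)

int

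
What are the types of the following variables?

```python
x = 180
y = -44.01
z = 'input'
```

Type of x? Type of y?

x is int; y is float

int, float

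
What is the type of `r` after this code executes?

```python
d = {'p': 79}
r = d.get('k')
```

dict.get() returns None when key 'k' is not found and no default given

NoneType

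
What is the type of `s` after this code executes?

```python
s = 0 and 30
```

'and' returns the first falsy value (0, which is int)

int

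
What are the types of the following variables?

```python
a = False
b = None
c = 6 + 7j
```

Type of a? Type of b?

a is bool; b is NoneType

bool, NoneType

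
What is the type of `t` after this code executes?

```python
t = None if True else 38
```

Ternary: condition is True, if branch (None) taken → NoneType

NoneType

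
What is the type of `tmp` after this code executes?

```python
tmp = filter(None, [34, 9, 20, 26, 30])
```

filter() returns a filter iterator object

filter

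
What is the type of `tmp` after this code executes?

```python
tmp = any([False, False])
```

any() returns bool

bool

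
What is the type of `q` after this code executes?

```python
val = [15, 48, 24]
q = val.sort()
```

list.sort() returns None (sorts in place)

NoneType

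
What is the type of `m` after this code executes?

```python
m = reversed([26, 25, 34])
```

reversed() on a list returns a list_reverseiterator

list_reverseiterator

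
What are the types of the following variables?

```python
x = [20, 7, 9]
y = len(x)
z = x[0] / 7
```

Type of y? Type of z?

len() returns int; int / int returns float

int, float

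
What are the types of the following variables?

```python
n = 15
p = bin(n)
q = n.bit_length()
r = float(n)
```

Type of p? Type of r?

bin() returns str; float() returns float

str, float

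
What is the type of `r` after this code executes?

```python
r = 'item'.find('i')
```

str.find() returns int (index, or -1)

int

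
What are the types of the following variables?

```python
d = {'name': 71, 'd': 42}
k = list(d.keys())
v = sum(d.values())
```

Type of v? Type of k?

sum of int values returns int; list(...) returns list

int, list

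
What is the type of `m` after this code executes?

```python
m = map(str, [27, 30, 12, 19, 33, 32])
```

map() returns a map iterator object

map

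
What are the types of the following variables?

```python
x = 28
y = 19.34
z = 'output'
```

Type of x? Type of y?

x is int; y is float

int, float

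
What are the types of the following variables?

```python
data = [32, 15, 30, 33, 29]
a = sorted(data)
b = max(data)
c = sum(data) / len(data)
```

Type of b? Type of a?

max of ints returns int; sorted() returns list

int, list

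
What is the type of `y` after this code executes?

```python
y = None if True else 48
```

Ternary: condition is True, if branch (None) taken → NoneType

NoneType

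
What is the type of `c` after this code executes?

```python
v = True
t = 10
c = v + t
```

bool + int returns int (True is 1, so 1 + 10 = 11)

int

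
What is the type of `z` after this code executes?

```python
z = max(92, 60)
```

max() of ints returns int

int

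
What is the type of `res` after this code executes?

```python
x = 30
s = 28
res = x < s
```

Comparison operators return bool

bool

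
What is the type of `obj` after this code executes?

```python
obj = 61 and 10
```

'and' returns the last value when all truthy (10, which is int)

int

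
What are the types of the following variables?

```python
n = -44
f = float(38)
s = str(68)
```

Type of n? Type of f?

n is int; f is float

int, float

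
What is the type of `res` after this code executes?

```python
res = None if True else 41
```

Ternary: condition is True, if branch (None) taken → NoneType

NoneType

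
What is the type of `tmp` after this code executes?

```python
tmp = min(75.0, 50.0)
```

min() of floats returns float

float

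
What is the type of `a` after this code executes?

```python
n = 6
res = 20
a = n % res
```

int % int returns int (6 % 20 = 6)

int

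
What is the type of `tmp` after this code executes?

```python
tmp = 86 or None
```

'or' returns first truthy value (86, int)

int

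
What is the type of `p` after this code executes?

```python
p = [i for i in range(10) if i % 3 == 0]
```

A list comprehension [...] produces a list

list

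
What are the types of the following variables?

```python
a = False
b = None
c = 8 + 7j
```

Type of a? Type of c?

a is bool; c is complex

bool, complex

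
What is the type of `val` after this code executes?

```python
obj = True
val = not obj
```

'not' always returns bool

bool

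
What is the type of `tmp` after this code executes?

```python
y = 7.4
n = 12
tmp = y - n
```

float - int returns float (7.4 - 12 = -4.6)

float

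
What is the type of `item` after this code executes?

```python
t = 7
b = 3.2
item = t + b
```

int + float returns float (7 + 3.2 = 10.2)

float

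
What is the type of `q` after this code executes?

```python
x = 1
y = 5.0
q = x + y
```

int + float returns float (1 + 5.0 = 6.0)

float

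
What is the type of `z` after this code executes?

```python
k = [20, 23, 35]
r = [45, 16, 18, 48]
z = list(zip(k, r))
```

list(zip(...)) returns a list of tuples

list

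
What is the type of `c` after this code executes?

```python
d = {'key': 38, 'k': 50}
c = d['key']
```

Accessing dict[str, int] with key 'key' returns int value 38

int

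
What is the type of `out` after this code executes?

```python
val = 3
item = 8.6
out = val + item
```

int + float returns float (3 + 8.6 = 11.6)

float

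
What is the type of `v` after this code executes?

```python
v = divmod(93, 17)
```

divmod() returns a tuple (quotient, remainder)

tuple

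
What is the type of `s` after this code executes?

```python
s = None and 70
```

'and' returns first falsy value (None)

NoneType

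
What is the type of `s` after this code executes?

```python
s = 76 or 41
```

'or' returns the first truthy value (76, which is int)

int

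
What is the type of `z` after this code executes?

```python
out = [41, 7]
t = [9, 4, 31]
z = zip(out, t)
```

zip() returns a zip iterator object

zip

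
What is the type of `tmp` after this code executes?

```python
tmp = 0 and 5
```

'and' returns the first falsy value (0, which is int)

int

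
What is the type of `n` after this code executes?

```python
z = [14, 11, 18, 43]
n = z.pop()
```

list.pop() returns the popped element (int here)

int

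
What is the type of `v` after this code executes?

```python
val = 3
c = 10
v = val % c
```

int % int returns int (3 % 10 = 3)

int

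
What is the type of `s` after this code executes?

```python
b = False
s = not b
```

'not' always returns bool

bool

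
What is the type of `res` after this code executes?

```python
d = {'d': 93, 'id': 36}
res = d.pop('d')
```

dict.pop() returns the value (int)

int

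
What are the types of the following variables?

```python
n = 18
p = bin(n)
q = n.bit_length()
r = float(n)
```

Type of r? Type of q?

float() returns float; int.bit_length() returns int

float, int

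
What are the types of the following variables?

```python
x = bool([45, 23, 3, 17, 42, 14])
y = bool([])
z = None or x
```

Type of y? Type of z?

bool() returns bool; None or <bool> returns the bool

bool, bool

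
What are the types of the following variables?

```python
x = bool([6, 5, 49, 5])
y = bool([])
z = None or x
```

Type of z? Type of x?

None or <bool> returns the bool; bool() returns bool

bool, bool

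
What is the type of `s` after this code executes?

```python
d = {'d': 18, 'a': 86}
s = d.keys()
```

.keys() returns a dict_keys view object

dict_keys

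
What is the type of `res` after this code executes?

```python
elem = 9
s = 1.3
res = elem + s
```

int + float returns float (9 + 1.3 = 10.3)

float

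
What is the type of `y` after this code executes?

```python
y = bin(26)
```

bin() returns str representation

str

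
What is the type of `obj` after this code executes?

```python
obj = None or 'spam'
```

'or' with None returns the other value ('spam', str)

str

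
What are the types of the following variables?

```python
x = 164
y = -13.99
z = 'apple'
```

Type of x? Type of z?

x is int; z is str

int, str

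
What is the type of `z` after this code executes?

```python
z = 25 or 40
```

'or' returns the first truthy value (25, which is int)

int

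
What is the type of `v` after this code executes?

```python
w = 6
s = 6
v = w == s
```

Equality comparison returns bool

bool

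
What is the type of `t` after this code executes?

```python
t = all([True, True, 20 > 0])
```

all() returns bool

bool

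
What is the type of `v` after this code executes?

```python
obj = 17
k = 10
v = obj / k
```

int / int always returns float in Python 3 (17 / 10 = 1.7)

float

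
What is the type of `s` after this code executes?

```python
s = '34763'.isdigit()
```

str.isdigit() returns bool

bool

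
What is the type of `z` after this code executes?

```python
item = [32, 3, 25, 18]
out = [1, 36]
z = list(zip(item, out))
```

list(zip(...)) returns a list of tuples

list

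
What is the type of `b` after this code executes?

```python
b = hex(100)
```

hex() returns str representation

str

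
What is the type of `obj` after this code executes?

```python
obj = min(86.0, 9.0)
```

min() of floats returns float

float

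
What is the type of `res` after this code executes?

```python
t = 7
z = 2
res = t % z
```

int % int returns int (7 % 2 = 1)

int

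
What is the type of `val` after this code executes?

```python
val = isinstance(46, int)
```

isinstance() returns bool

bool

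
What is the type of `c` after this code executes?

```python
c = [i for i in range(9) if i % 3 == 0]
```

A list comprehension [...] produces a list

list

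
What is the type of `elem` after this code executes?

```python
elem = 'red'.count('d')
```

str.count() returns int

int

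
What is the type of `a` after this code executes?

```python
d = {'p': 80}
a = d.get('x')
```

dict.get() returns None when key 'x' is not found and no default given

NoneType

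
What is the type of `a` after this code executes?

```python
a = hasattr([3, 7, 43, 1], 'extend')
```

hasattr() returns bool

bool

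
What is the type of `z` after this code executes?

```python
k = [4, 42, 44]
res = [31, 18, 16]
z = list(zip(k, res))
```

list(zip(...)) returns a list of tuples

list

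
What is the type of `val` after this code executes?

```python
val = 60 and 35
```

'and' returns the last value when all truthy (35, which is int)

int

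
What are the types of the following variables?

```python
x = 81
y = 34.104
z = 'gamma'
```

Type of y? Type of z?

y is float; z is str

float, str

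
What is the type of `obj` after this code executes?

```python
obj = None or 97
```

'or' with None returns the other value (97, int)

int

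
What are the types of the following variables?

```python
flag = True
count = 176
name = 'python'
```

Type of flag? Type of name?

flag is bool; name is str

bool, str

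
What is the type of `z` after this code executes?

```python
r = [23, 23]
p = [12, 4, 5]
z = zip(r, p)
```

zip() returns a zip iterator object

zip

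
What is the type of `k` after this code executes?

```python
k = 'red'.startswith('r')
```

str.startswith() returns bool

bool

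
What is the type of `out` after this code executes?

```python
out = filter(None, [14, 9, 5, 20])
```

filter() returns a filter iterator object

filter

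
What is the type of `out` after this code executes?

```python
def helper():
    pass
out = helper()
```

A function with no return statement returns None

NoneType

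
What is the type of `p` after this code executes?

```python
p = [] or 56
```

'or' returns first truthy value (56, which is int)

int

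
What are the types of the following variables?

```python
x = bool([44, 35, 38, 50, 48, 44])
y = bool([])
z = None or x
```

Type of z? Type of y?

None or <bool> returns the bool; bool() returns bool

bool, bool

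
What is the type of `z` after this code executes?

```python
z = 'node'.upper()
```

str.upper() returns str

str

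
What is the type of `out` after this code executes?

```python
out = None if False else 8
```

Ternary: condition is False, else branch (8) taken → int

int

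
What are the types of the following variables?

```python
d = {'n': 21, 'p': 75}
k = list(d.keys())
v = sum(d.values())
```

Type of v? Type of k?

sum of int values returns int; list(...) returns list

int, list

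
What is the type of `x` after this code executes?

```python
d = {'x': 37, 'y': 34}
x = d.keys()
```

.keys() returns a dict_keys view object

dict_keys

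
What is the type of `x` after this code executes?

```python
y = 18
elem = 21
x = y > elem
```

Comparison operators return bool

bool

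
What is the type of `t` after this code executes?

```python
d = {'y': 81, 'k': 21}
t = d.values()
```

.values() returns a dict_values view object

dict_values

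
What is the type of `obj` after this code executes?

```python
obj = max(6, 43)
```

max() of ints returns int

int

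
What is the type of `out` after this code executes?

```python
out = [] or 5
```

'or' returns first truthy value (5, which is int)

int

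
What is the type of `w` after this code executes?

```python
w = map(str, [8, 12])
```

map() returns a map iterator object

map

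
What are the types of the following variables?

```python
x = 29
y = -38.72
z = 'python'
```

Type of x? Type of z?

x is int; z is str

int, str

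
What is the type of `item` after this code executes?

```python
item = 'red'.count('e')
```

str.count() returns int

int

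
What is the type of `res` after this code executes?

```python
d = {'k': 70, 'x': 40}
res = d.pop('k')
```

dict.pop() returns the value (int)

int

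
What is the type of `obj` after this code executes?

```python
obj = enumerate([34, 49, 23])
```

enumerate() returns an enumerate iterator object

enumerate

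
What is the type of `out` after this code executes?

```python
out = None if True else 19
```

Ternary: condition is True, if branch (None) taken → NoneType

NoneType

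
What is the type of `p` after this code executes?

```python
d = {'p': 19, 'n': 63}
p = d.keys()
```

.keys() returns a dict_keys view object

dict_keys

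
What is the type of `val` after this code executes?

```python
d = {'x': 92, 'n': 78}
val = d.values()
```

.values() returns a dict_values view object

dict_values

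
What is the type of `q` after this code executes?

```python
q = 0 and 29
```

'and' returns the first falsy value (0, which is int)

int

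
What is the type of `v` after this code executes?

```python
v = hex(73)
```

hex() returns str representation

str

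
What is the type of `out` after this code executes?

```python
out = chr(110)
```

chr() returns str (single character)

str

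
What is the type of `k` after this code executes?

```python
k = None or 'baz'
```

'or' with None returns the other value ('baz', str)

str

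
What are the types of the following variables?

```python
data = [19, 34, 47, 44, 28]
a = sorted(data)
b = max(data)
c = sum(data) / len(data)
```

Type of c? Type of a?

int / int returns float; sorted() returns list

float, list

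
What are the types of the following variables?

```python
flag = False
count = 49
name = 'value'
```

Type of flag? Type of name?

flag is bool; name is str

bool, str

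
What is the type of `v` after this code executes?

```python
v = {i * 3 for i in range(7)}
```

A set comprehension {expr for x in iterable} produces a set

set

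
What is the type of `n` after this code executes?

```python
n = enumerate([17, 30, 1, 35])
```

enumerate() returns an enumerate iterator object

enumerate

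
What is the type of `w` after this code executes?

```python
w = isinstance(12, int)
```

isinstance() returns bool

bool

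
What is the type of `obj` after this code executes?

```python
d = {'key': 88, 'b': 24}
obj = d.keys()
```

.keys() returns a dict_keys view object

dict_keys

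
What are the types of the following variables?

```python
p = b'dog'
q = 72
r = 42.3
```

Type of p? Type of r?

p is bytes; r is float

bytes, float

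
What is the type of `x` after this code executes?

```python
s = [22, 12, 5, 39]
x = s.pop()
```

list.pop() returns the popped element (int here)

int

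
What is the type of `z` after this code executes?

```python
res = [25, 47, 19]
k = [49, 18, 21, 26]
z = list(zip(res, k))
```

list(zip(...)) returns a list of tuples

list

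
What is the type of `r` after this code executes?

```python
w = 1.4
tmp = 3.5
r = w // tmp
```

float // float returns float (floor division preserves float type)

float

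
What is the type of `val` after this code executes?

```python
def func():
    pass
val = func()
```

A function with no return statement returns None

NoneType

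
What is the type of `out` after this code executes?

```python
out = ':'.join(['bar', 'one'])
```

str.join() returns str

str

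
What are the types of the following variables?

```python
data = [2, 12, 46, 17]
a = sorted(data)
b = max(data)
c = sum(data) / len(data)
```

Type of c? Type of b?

int / int returns float; max of ints returns int

float, int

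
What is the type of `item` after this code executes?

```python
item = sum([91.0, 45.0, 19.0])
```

sum() of floats returns float

float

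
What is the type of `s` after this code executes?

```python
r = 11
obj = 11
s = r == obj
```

Equality comparison returns bool

bool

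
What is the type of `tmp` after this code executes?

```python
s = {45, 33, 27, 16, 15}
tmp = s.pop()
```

Popping from a set of ints returns int

int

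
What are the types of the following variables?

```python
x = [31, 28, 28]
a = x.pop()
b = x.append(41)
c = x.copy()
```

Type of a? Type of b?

list.pop() returns the element (int); list.append() returns None

int, NoneType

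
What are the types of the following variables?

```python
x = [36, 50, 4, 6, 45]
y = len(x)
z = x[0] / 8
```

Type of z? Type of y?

int / int returns float; len() returns int

float, int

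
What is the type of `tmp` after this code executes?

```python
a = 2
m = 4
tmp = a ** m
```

int ** positive int returns int (2 ** 4 = 16)

int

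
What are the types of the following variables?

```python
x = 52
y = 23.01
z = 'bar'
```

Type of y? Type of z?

y is float; z is str

float, str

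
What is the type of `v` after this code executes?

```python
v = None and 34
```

'and' returns first falsy value (None)

NoneType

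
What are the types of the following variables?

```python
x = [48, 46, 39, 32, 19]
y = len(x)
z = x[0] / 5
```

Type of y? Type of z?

len() returns int; int / int returns float

int, float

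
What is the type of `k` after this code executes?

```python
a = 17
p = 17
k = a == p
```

Equality comparison returns bool

bool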